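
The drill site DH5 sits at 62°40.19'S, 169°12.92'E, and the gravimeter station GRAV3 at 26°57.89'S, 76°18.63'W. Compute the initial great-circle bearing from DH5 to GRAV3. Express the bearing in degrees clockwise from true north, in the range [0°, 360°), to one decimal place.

DH5: φ = -62.66983°, λ = +169.21533°
GRAV3: φ = -26.96483°, λ = -76.31050°
Δλ = 114.4742°
y = sin Δλ · cos φ₂ = 0.811201
x = cos φ₁ sin φ₂ − sin φ₁ cos φ₂ cos Δλ = -0.536211
θ = atan2(y, x) = 123.4651° → 123.4651° (mod 360°)

123.5°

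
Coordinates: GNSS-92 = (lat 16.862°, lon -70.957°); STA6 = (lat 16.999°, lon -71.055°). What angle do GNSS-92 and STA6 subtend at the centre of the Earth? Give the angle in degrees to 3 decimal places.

Δφ = 0.1370°,  Δλ = -0.0980°
a = sin²(Δφ/2) + cos φ₁ cos φ₂ sin²(Δλ/2) = 0.000002
c = 2·arcsin(√a) = 0.002897 rad = 0.1660°

0.166°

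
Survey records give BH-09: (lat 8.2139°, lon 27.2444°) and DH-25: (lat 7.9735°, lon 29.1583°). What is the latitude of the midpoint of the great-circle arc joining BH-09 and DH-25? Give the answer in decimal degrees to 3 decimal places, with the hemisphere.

8.095°N

Bx = cos φ₂ cos Δλ = 0.989780,  By = cos φ₂ sin Δλ = 0.033075
φₘ = atan2(sin φ₁ + sin φ₂, √((cos φ₁ + Bx)² + By²)) = 8.09481°
λₘ = λ₁ + atan2(By, cos φ₁ + Bx) = 28.20164°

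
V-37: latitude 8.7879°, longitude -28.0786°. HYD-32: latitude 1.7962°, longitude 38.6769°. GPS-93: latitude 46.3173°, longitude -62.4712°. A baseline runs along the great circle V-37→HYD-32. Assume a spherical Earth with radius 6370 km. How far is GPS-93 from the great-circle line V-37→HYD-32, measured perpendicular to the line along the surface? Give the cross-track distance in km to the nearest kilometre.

4218 km

δ₁₃ = central angle V-37→GPS-93 = 0.831564 rad  (haversine)
θ₁₃ = bearing V-37→GPS-93 = 328.135°,  θ₁₂ = bearing V-37→HYD-32 = 91.827°
dₓₜ = R·arcsin(sin δ₁₃ · sin(θ₁₃ − θ₁₂)) = 6370·arcsin(0.73899·sin(236.308°)) = -4218.268 km
|dₓₜ| = 4218.268 km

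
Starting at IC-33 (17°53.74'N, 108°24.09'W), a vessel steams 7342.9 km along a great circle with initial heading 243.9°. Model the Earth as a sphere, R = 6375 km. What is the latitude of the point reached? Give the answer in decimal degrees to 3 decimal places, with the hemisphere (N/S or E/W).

14.918°S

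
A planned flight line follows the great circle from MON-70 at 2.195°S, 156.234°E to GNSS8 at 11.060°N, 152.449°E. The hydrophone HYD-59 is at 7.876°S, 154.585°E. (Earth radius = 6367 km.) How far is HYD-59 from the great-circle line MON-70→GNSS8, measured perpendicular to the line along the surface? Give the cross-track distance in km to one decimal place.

δ₁₃ = central angle MON-70→HYD-59 = 0.103210 rad  (haversine)
θ₁₃ = bearing MON-70→HYD-59 = 196.062°,  θ₁₂ = bearing MON-70→GNSS8 = 344.217°
dₓₜ = R·arcsin(sin δ₁₃ · sin(θ₁₃ − θ₁₂)) = 6367·arcsin(0.10303·sin(-148.155°)) = -346.281 km
|dₓₜ| = 346.281 km

346.3 km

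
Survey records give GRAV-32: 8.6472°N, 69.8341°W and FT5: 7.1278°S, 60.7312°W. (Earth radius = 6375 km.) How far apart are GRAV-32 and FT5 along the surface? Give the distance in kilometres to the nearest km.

2025 km

Δφ = -15.7750°,  Δλ = 9.1029°
a = sin²(Δφ/2) + cos φ₁ cos φ₂ sin²(Δλ/2) = 0.025009
c = 2·arcsin(√a) = 0.317618 rad = 18.1982°
d = R·c = 6375 × 0.317618 = 2024.8 km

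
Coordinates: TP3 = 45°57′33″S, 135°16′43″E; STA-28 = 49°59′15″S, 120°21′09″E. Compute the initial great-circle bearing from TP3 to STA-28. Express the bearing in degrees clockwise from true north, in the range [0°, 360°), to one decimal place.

TP3: φ = -45.95917°, λ = +135.27861°
STA-28: φ = -49.98750°, λ = +120.35250°
Δλ = -14.9261°
y = sin Δλ · cos φ₂ = -0.165608
x = cos φ₁ sin φ₂ − sin φ₁ cos φ₂ cos Δλ = -0.085844
θ = atan2(y, x) = -117.4004° → 242.5996° (mod 360°)

242.6°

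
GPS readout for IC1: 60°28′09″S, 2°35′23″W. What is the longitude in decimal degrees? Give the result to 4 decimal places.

2.5897°W

2° + 35′/60 + 23″/3600 = 2 + 0.58333 + 0.00639 = 2.5897°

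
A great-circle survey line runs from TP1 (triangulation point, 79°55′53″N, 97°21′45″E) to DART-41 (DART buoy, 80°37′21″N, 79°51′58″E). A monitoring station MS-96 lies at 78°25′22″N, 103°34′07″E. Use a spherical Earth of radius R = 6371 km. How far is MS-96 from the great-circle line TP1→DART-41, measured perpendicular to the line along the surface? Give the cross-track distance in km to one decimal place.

97.9 km

TP1: φ = +79.93139°, λ = +97.36250°
DART-41: φ = +80.62250°, λ = +79.86611°
MS-96: φ = +78.42278°, λ = +103.56861°
δ₁₃ = central angle TP1→MS-96 = 0.033235 rad  (haversine)
θ₁₃ = bearing TP1→MS-96 = 139.239°,  θ₁₂ = bearing TP1→DART-41 = 291.690°
dₓₜ = R·arcsin(sin δ₁₃ · sin(θ₁₃ − θ₁₂)) = 6371·arcsin(0.03323·sin(-152.451°)) = -97.919 km
|dₓₜ| = 97.919 km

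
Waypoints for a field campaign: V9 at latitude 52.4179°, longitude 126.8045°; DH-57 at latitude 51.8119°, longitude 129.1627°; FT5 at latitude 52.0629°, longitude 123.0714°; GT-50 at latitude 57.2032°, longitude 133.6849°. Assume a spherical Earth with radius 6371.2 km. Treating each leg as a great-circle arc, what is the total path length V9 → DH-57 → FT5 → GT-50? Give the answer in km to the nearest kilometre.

V9→DH-57: c = 0.027397 rad, d = 174.55 km
DH-57→FT5: c = 0.065671 rad, d = 418.40 km
FT5→GT-50: c = 0.139532 rad, d = 888.99 km
Total = 174.55 + 418.40 + 888.99 = 1481.94 km

1482 km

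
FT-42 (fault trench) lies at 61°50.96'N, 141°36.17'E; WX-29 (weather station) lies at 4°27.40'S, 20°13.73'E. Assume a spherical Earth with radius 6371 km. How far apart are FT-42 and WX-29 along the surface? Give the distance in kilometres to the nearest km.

12038 km

FT-42: φ = +61.84933°, λ = +141.60283°
WX-29: φ = -4.45667°, λ = +20.22883°
Δφ = -66.3060°,  Δλ = -121.3740°
a = sin²(Δφ/2) + cos φ₁ cos φ₂ sin²(Δλ/2) = 0.656698
c = 2·arcsin(√a) = 1.889563 rad = 108.2640°
d = R·c = 6371 × 1.889563 = 12038.4 km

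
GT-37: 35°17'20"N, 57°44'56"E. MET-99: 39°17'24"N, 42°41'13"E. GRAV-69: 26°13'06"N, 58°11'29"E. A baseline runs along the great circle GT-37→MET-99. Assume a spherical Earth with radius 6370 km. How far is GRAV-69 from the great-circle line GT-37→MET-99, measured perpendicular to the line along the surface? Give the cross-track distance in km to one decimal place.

GT-37: φ = +35.28889°, λ = +57.74889°
MET-99: φ = +39.29000°, λ = +42.68694°
GRAV-69: φ = +26.21833°, λ = +58.19139°
δ₁₃ = central angle GT-37→GRAV-69 = 0.158450 rad  (haversine)
θ₁₃ = bearing GT-37→GRAV-69 = 177.483°,  θ₁₂ = bearing GT-37→MET-99 = 292.943°
dₓₜ = R·arcsin(sin δ₁₃ · sin(θ₁₃ − θ₁₂)) = 6370·arcsin(0.15779·sin(-115.460°)) = -910.594 km
|dₓₜ| = 910.594 km

910.6 km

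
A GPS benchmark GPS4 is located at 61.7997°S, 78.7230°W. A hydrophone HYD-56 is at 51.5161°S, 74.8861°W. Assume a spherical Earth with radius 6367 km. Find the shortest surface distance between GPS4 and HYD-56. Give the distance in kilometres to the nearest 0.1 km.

Δφ = 10.2836°,  Δλ = 3.8369°
a = sin²(Δφ/2) + cos φ₁ cos φ₂ sin²(Δλ/2) = 0.008361
c = 2·arcsin(√a) = 0.183138 rad = 10.4930°
d = R·c = 6367 × 0.183138 = 1166.0 km

1166.0 km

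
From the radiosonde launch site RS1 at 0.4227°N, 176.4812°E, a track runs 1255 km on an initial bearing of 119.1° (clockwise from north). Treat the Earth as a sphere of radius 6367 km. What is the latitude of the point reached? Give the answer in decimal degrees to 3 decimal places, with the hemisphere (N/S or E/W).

δ = d/R = 1255/6367 = 0.197110 rad
φ₂ = arcsin(sin φ₁ cos δ + cos φ₁ sin δ cos θ)
   = arcsin(0.00738·0.98064 + 0.99997·0.19584·-0.48634) = -5.04884°
λ₂ = λ₁ + atan2(sin θ sin δ cos φ₁, cos δ − sin φ₁ sin φ₂) = -173.62731°

5.049°S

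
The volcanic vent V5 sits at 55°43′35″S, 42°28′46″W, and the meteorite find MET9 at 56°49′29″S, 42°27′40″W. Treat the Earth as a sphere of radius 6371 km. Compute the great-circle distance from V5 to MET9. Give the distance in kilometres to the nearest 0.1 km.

V5: φ = -55.72639°, λ = -42.47944°
MET9: φ = -56.82472°, λ = -42.46111°
Δφ = -1.0983°,  Δλ = 0.0183°
a = sin²(Δφ/2) + cos φ₁ cos φ₂ sin²(Δλ/2) = 0.000092
c = 2·arcsin(√a) = 0.019170 rad = 1.0984°
d = R·c = 6371 × 0.019170 = 122.1 km

122.1 km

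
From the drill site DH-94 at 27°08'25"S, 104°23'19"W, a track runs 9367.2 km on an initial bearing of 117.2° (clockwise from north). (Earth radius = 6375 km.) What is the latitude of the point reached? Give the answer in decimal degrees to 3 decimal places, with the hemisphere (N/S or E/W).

26.799°S

DH-94: φ = -27.14028°, λ = -104.38861°
δ = d/R = 9367.2/6375 = 1.469365 rad
φ₂ = arcsin(sin φ₁ cos δ + cos φ₁ sin δ cos θ)
   = arcsin(-0.45617·0.10126 + 0.88989·0.99486·-0.45710) = -26.79939°
λ₂ = λ₁ + atan2(sin θ sin δ cos φ₁, cos δ − sin φ₁ sin φ₂) = -6.83500°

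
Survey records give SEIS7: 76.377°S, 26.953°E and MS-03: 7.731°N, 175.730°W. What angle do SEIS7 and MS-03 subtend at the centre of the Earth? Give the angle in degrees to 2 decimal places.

Δφ = 84.1080°,  Δλ = 157.3170°
a = sin²(Δφ/2) + cos φ₁ cos φ₂ sin²(Δλ/2) = 0.673038
c = 2·arcsin(√a) = 1.924183 rad = 110.2475°

110.25°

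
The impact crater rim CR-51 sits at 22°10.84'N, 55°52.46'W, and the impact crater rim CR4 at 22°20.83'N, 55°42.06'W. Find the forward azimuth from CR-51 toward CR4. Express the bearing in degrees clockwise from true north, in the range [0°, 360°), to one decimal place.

43.9°

CR-51: φ = +22.18067°, λ = -55.87433°
CR4: φ = +22.34717°, λ = -55.70100°
Δλ = 0.1733°
y = sin Δλ · cos φ₂ = 0.002798
x = cos φ₁ sin φ₂ − sin φ₁ cos φ₂ cos Δλ = 0.002908
θ = atan2(y, x) = 43.9001° → 43.9001° (mod 360°)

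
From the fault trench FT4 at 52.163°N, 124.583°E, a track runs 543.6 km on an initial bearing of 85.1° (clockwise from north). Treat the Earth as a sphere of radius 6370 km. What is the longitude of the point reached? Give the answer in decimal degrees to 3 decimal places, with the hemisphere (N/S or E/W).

132.568°E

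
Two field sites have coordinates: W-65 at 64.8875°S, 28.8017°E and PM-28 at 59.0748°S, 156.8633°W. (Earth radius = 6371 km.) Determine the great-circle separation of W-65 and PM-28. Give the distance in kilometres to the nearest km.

6223 km

Δφ = 5.8127°,  Δλ = 174.3350°
a = sin²(Δφ/2) + cos φ₁ cos φ₂ sin²(Δλ/2) = 0.220144
c = 2·arcsin(√a) = 0.976758 rad = 55.9641°
d = R·c = 6371 × 0.976758 = 6222.9 km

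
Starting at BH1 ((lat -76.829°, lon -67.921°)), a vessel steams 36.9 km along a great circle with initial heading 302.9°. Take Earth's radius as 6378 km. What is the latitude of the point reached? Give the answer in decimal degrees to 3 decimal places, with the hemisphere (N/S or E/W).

76.646°S

δ = d/R = 36.9/6378 = 0.005786 rad
φ₂ = arcsin(sin φ₁ cos δ + cos φ₁ sin δ cos θ)
   = arcsin(-0.97369·0.99998 + 0.22786·0.00579·0.54317) = -76.64610°
λ₂ = λ₁ + atan2(sin θ sin δ cos φ₁, cos δ − sin φ₁ sin φ₂) = -69.12612°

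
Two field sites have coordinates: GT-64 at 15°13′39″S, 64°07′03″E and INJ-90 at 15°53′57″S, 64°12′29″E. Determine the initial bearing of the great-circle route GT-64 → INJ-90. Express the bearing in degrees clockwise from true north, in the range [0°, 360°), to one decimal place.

172.6°

GT-64: φ = -15.22750°, λ = +64.11750°
INJ-90: φ = -15.89917°, λ = +64.20806°
Δλ = 0.0906°
y = sin Δλ · cos φ₂ = 0.001520
x = cos φ₁ sin φ₂ − sin φ₁ cos φ₂ cos Δλ = -0.011723
θ = atan2(y, x) = 172.6120° → 172.6120° (mod 360°)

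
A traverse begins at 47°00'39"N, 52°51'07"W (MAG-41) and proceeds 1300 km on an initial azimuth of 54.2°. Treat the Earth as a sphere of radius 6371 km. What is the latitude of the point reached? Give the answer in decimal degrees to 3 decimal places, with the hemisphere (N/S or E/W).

MAG-41: φ = +47.01083°, λ = -52.85194°
δ = d/R = 1300/6371 = 0.204050 rad
φ₂ = arcsin(sin φ₁ cos δ + cos φ₁ sin δ cos θ)
   = arcsin(0.73148·0.97925 + 0.68186·0.20264·0.58496) = 52.85698°
λ₂ = λ₁ + atan2(sin θ sin δ cos φ₁, cos δ − sin φ₁ sin φ₂) = -37.05721°

52.857°N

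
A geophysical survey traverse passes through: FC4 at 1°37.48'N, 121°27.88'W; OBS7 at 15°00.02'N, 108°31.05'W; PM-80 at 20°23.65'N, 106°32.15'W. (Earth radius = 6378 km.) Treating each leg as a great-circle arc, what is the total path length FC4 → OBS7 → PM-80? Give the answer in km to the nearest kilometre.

FC4: φ = +1.62467°, λ = -121.46467°
OBS7: φ = +15.00033°, λ = -108.51750°
PM-80: φ = +20.39417°, λ = -106.53583°
FC4→OBS7: c = 0.322874 rad, d = 2059.29 km
OBS7→PM-80: c = 0.099735 rad, d = 636.11 km
Total = 2059.29 + 636.11 = 2695.40 km

2695 km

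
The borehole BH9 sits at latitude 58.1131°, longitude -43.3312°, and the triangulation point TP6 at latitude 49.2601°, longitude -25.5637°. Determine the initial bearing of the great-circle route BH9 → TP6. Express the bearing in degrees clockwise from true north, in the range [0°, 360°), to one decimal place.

122.6°

Δλ = 17.7675°
y = sin Δλ · cos φ₂ = 0.199152
x = cos φ₁ sin φ₂ − sin φ₁ cos φ₂ cos Δλ = -0.127469
θ = atan2(y, x) = 122.6216° → 122.6216° (mod 360°)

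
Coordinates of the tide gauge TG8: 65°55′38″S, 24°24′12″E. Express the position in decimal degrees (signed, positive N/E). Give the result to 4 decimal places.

lat: 65.9272° S → -65.9272°
lon: 24.4033° E → +24.4033°

-65.9272°, +24.4033°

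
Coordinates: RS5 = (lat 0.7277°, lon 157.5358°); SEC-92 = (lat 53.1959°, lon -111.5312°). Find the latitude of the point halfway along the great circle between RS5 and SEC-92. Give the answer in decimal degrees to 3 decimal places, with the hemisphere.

35.102°N

Bx = cos φ₂ cos Δλ = -0.009755,  By = cos φ₂ sin Δλ = 0.599001
φₘ = atan2(sin φ₁ + sin φ₂, √((cos φ₁ + Bx)² + By²)) = 35.10198°
λₘ = λ₁ + atan2(By, cos φ₁ + Bx) = -171.29229°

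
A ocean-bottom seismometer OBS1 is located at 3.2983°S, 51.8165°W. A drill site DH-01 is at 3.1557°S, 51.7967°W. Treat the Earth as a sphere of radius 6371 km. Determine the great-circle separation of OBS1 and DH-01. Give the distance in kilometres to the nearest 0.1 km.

16.0 km

Δφ = 0.1426°,  Δλ = 0.0198°
a = sin²(Δφ/2) + cos φ₁ cos φ₂ sin²(Δλ/2) = 0.000002
c = 2·arcsin(√a) = 0.002513 rad = 0.1440°
d = R·c = 6371 × 0.002513 = 16.0 km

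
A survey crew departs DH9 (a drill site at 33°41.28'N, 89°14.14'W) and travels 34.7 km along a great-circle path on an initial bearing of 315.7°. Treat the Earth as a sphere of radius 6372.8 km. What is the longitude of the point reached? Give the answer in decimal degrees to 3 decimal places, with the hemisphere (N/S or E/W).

89.498°W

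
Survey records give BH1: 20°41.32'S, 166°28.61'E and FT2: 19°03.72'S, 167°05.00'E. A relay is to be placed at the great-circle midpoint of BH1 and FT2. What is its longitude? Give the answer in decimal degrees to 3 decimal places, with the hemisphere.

166.782°E

BH1: φ = -20.68867°, λ = +166.47683°
FT2: φ = -19.06200°, λ = +167.08333°
Bx = cos φ₂ cos Δλ = 0.945113,  By = cos φ₂ sin Δλ = 0.010005
φₘ = atan2(sin φ₁ + sin φ₂, √((cos φ₁ + Bx)² + By²)) = -19.87559°
λₘ = λ₁ + atan2(By, cos φ₁ + Bx) = 166.78164°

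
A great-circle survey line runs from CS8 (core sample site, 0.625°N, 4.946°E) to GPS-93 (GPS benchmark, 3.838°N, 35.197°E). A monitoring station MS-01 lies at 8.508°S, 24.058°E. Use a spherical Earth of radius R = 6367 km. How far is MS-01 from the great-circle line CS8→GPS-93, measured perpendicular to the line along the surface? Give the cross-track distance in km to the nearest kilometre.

1243 km

δ₁₃ = central angle CS8→MS-01 = 0.368655 rad  (haversine)
θ₁₃ = bearing CS8→MS-01 = 116.028°,  θ₁₂ = bearing CS8→GPS-93 = 83.471°
dₓₜ = R·arcsin(sin δ₁₃ · sin(θ₁₃ − θ₁₂)) = 6367·arcsin(0.36036·sin(32.557°)) = 1242.606 km
|dₓₜ| = 1242.606 km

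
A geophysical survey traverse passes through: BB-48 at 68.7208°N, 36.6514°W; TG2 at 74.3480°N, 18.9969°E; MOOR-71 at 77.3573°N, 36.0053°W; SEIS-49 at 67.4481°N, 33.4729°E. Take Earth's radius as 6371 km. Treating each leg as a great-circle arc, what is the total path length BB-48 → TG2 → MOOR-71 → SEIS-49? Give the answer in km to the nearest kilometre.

BB-48→TG2: c = 0.309395 rad, d = 1971.15 km
TG2→MOOR-71: c = 0.230996 rad, d = 1471.67 km
MOOR-71→SEIS-49: c = 0.374837 rad, d = 2388.09 km
Total = 1971.15 + 1471.67 + 2388.09 = 5830.92 km

5831 km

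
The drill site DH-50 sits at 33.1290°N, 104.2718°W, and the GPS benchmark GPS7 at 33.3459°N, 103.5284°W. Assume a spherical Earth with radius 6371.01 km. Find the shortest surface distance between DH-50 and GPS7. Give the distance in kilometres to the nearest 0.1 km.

Δφ = 0.2169°,  Δλ = 0.7434°
a = sin²(Δφ/2) + cos φ₁ cos φ₂ sin²(Δλ/2) = 0.000033
c = 2·arcsin(√a) = 0.011493 rad = 0.6585°
d = R·c = 6371.01 × 0.011493 = 73.2 km

73.2 km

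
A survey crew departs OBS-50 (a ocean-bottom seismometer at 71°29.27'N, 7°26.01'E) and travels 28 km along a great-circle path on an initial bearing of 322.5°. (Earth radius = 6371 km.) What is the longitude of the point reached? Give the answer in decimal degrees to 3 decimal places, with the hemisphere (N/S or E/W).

6.946°E

OBS-50: φ = +71.48783°, λ = +7.43350°
δ = d/R = 28/6371 = 0.004395 rad
φ₂ = arcsin(sin φ₁ cos δ + cos φ₁ sin δ cos θ)
   = arcsin(0.94826·0.99999 + 0.31751·0.00439·0.79335) = 71.68699°
λ₂ = λ₁ + atan2(sin θ sin δ cos φ₁, cos δ − sin φ₁ sin φ₂) = 6.94563°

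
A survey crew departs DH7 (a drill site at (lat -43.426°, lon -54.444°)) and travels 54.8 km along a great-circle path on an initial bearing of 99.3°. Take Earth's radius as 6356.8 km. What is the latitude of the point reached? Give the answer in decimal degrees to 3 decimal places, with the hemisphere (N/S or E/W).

43.504°S

δ = d/R = 54.8/6356.8 = 0.008621 rad
φ₂ = arcsin(sin φ₁ cos δ + cos φ₁ sin δ cos θ)
   = arcsin(-0.68742·0.99996 + 0.72626·0.00862·-0.16160) = -43.50385°
λ₂ = λ₁ + atan2(sin θ sin δ cos φ₁, cos δ − sin φ₁ sin φ₂) = -53.77197°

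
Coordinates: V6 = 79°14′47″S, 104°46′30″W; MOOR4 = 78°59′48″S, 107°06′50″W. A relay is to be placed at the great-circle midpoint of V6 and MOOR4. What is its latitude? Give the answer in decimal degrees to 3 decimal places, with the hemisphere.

V6: φ = -79.24639°, λ = -104.77500°
MOOR4: φ = -78.99667°, λ = -107.11389°
Bx = cos φ₂ cos Δλ = 0.190707,  By = cos φ₂ sin Δλ = -0.007789
φₘ = atan2(sin φ₁ + sin φ₂, √((cos φ₁ + Bx)² + By²)) = -79.12374°
λₘ = λ₁ + atan2(By, cos φ₁ + Bx) = -105.95771°

79.124°S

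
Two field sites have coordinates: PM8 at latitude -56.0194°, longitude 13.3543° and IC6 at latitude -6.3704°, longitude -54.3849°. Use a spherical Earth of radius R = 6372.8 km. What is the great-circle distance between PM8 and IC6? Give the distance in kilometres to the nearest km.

8052 km

Δφ = 49.6490°,  Δλ = -67.7392°
a = sin²(Δφ/2) + cos φ₁ cos φ₂ sin²(Δλ/2) = 0.348786
c = 2·arcsin(√a) = 1.263557 rad = 72.3965°
d = R·c = 6372.8 × 1.263557 = 8052.4 km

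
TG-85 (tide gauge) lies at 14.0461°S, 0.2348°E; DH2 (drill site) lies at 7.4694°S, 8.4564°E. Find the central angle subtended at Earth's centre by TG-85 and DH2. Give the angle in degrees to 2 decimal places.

10.41°

Δφ = 6.5767°,  Δλ = 8.2216°
a = sin²(Δφ/2) + cos φ₁ cos φ₂ sin²(Δλ/2) = 0.008233
c = 2·arcsin(√a) = 0.181723 rad = 10.4120°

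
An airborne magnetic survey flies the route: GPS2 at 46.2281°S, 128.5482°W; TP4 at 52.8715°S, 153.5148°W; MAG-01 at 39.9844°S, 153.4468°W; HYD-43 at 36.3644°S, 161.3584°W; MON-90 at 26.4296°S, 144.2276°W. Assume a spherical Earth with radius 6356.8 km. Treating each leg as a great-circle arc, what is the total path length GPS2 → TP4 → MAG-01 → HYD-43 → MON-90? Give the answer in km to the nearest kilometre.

6114 km

GPS2→TP4: c = 0.303603 rad, d = 1929.95 km
TP4→MAG-01: c = 0.224924 rad, d = 1429.80 km
MAG-01→HYD-43: c = 0.125527 rad, d = 797.95 km
HYD-43→MON-90: c = 0.307765 rad, d = 1956.40 km
Total = 1929.95 + 1429.80 + 797.95 + 1956.40 = 6114.09 km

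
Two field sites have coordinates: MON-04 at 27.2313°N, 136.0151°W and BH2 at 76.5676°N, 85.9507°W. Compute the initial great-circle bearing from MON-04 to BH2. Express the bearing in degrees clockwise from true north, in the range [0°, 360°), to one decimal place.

Δλ = 50.0644°
y = sin Δλ · cos φ₂ = 0.178118
x = cos φ₁ sin φ₂ − sin φ₁ cos φ₂ cos Δλ = 0.796609
θ = atan2(y, x) = 12.6038° → 12.6038° (mod 360°)

12.6°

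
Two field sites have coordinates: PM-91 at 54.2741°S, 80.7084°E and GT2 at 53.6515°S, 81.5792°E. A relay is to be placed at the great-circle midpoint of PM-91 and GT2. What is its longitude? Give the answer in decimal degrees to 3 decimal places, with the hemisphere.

Bx = cos φ₂ cos Δλ = 0.592627,  By = cos φ₂ sin Δλ = 0.009008
φₘ = atan2(sin φ₁ + sin φ₂, √((cos φ₁ + Bx)² + By²)) = -53.96359°
λₘ = λ₁ + atan2(By, cos φ₁ + Bx) = 81.14705°

81.147°E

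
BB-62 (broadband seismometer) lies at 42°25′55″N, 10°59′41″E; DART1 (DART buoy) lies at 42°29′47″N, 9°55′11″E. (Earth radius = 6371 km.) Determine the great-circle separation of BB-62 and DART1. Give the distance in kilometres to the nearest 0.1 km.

BB-62: φ = +42.43194°, λ = +10.99472°
DART1: φ = +42.49639°, λ = +9.91972°
Δφ = 0.0644°,  Δλ = -1.0750°
a = sin²(Δφ/2) + cos φ₁ cos φ₂ sin²(Δλ/2) = 0.000048
c = 2·arcsin(√a) = 0.013886 rad = 0.7956°
d = R·c = 6371 × 0.013886 = 88.5 km

88.5 km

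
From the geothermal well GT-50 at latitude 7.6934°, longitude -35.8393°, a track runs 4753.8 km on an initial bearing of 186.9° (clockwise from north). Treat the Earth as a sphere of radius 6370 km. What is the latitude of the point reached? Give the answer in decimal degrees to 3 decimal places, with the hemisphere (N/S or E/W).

34.725°S

δ = d/R = 4753.8/6370 = 0.746279 rad
φ₂ = arcsin(sin φ₁ cos δ + cos φ₁ sin δ cos θ)
   = arcsin(0.13387·0.73422 + 0.99100·0.67891·-0.99276) = -34.72486°
λ₂ = λ₁ + atan2(sin θ sin δ cos φ₁, cos δ − sin φ₁ sin φ₂) = -41.53452°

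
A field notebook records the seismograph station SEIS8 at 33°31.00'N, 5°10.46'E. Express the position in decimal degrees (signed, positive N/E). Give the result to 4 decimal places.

+33.5167°, +5.1743°

lat: 33.5167° N → +33.5167°
lon: 5.1743° E → +5.1743°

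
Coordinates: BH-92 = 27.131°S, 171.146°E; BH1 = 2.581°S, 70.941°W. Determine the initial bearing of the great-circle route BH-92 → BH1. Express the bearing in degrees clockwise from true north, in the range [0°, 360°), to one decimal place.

Δλ = 117.9130°
y = sin Δλ · cos φ₂ = 0.882763
x = cos φ₁ sin φ₂ − sin φ₁ cos φ₂ cos Δλ = -0.253340
θ = atan2(y, x) = 106.0127° → 106.0127° (mod 360°)

106.0°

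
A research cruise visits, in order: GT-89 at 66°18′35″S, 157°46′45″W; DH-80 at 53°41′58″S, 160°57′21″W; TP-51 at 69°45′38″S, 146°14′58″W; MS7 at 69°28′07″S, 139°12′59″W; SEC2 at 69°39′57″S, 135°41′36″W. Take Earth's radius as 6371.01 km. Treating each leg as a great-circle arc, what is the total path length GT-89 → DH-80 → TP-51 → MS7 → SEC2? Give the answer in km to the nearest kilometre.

GT-89: φ = -66.30972°, λ = -157.77917°
DH-80: φ = -53.69944°, λ = -160.95583°
TP-51: φ = -69.76056°, λ = -146.24944°
MS7: φ = -69.46861°, λ = -139.21639°
SEC2: φ = -69.66583°, λ = -135.69333°
GT-89→DH-80: c = 0.221759 rad, d = 1412.83 km
DH-80→TP-51: c = 0.303630 rad, d = 1934.43 km
TP-51→MS7: c = 0.043036 rad, d = 274.18 km
MS7→SEC2: c = 0.021737 rad, d = 138.49 km
Total = 1412.83 + 1934.43 + 274.18 + 138.49 = 3759.93 km

3760 km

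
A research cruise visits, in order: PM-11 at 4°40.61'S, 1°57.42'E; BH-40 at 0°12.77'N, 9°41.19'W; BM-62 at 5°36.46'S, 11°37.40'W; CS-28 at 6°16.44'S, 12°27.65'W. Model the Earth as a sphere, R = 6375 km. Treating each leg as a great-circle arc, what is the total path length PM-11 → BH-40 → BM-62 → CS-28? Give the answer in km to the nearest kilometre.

2205 km

PM-11: φ = -4.67683°, λ = +1.95700°
BH-40: φ = +0.21283°, λ = -9.68650°
BM-62: φ = -5.60767°, λ = -11.62333°
CS-28: φ = -6.27400°, λ = -12.46083°
PM-11→BH-40: c = 0.220210 rad, d = 1403.84 km
BH-40→BM-62: c = 0.107047 rad, d = 682.43 km
BM-62→CS-28: c = 0.018618 rad, d = 118.69 km
Total = 1403.84 + 682.43 + 118.69 = 2204.95 km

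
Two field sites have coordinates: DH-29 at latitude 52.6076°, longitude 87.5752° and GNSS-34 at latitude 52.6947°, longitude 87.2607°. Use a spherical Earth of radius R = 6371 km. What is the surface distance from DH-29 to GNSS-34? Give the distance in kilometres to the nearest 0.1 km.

Δφ = 0.0871°,  Δλ = -0.3145°
a = sin²(Δφ/2) + cos φ₁ cos φ₂ sin²(Δλ/2) = 0.000003
c = 2·arcsin(√a) = 0.003661 rad = 0.2097°
d = R·c = 6371 × 0.003661 = 23.3 km

23.3 km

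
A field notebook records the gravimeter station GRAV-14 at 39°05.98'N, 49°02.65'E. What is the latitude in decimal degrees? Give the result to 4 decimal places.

39° + 5.98′/60 = 39 + 0.09967 = 39.0997°

39.0997°N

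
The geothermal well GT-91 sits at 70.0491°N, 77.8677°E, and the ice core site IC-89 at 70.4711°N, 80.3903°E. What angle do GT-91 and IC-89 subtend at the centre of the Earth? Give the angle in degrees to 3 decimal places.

Δφ = 0.4220°,  Δλ = 2.5226°
a = sin²(Δφ/2) + cos φ₁ cos φ₂ sin²(Δλ/2) = 0.000069
c = 2·arcsin(√a) = 0.016593 rad = 0.9507°

0.951°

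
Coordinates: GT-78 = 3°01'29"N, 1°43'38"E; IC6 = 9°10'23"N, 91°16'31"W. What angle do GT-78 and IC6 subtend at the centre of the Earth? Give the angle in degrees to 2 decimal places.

GT-78: φ = +3.02472°, λ = +1.72722°
IC6: φ = +9.17306°, λ = -91.27528°
Δφ = 6.1483°,  Δλ = -93.0025°
a = sin²(Δφ/2) + cos φ₁ cos φ₂ sin²(Δλ/2) = 0.521613
c = 2·arcsin(√a) = 1.614035 rad = 92.4774°

92.48°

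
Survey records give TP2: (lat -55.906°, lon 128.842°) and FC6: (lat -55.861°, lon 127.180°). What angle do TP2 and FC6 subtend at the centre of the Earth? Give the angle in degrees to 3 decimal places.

0.933°

Δφ = 0.0450°,  Δλ = -1.6620°
a = sin²(Δφ/2) + cos φ₁ cos φ₂ sin²(Δλ/2) = 0.000066
c = 2·arcsin(√a) = 0.016288 rad = 0.9332°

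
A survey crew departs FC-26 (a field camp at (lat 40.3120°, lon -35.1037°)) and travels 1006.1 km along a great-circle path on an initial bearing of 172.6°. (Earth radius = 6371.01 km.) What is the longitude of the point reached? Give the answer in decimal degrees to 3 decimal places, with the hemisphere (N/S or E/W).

33.745°W

δ = d/R = 1006.1/6371.01 = 0.157918 rad
φ₂ = arcsin(sin φ₁ cos δ + cos φ₁ sin δ cos θ)
   = arcsin(0.64695·0.98756 + 0.76253·0.15726·-0.99167) = 31.33091°
λ₂ = λ₁ + atan2(sin θ sin δ cos φ₁, cos δ − sin φ₁ sin φ₂) = -33.74494°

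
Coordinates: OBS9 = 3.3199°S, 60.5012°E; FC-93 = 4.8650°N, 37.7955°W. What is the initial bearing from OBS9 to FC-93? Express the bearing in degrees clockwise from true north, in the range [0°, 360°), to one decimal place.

274.4°

Δλ = -98.2967°
y = sin Δλ · cos φ₂ = -0.985969
x = cos φ₁ sin φ₂ − sin φ₁ cos φ₂ cos Δλ = 0.076340
θ = atan2(y, x) = -85.5727° → 274.4273° (mod 360°)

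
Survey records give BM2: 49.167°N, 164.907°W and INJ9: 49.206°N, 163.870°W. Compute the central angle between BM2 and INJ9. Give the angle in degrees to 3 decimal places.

Δφ = 0.0390°,  Δλ = 1.0370°
a = sin²(Δφ/2) + cos φ₁ cos φ₂ sin²(Δλ/2) = 0.000035
c = 2·arcsin(√a) = 0.011849 rad = 0.6789°

0.679°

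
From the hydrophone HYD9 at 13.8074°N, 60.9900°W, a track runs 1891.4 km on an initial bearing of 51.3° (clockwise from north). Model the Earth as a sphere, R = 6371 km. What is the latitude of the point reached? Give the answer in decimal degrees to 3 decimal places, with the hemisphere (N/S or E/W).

23.944°N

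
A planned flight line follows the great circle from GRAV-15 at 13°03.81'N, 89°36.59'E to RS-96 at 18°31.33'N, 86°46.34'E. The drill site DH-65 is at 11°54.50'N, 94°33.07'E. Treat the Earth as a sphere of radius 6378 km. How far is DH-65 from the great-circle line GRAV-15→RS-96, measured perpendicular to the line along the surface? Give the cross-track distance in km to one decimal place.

428.2 km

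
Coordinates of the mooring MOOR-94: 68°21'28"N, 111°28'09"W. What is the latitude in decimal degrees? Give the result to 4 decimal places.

68.3578°N

68° + 21′/60 + 28″/3600 = 68 + 0.35000 + 0.00778 = 68.3578°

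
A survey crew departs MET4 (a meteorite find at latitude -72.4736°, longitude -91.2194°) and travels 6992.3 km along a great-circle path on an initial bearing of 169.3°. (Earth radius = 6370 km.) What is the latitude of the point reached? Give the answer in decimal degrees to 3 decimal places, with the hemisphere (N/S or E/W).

44.259°S

δ = d/R = 6992.3/6370 = 1.097692 rad
φ₂ = arcsin(sin φ₁ cos δ + cos φ₁ sin δ cos θ)
   = arcsin(-0.95358·0.45565 + 0.30115·0.89016·-0.98261) = -44.25919°
λ₂ = λ₁ + atan2(sin θ sin δ cos φ₁, cos δ − sin φ₁ sin φ₂) = 75.43840°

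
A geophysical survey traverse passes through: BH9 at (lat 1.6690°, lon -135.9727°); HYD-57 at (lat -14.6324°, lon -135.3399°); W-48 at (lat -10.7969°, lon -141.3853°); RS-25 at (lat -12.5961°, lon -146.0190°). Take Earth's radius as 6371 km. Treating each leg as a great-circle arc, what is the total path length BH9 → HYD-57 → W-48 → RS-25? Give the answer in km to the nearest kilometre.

3139 km

BH9→HYD-57: c = 0.284723 rad, d = 1813.97 km
HYD-57→W-48: c = 0.122759 rad, d = 782.10 km
W-48→RS-25: c = 0.085188 rad, d = 542.73 km
Total = 1813.97 + 782.10 + 542.73 = 3138.80 km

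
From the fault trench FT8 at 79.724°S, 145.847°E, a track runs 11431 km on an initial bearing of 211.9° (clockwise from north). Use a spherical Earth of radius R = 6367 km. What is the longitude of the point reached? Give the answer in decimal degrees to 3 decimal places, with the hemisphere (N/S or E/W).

3.056°W

δ = d/R = 11431/6367 = 1.795351 rad
φ₂ = arcsin(sin φ₁ cos δ + cos φ₁ sin δ cos θ)
   = arcsin(-0.98396·-0.22267 + 0.17839·0.97489·-0.84897) = 4.09755°
λ₂ = λ₁ + atan2(sin θ sin δ cos φ₁, cos δ − sin φ₁ sin φ₂) = -3.05582°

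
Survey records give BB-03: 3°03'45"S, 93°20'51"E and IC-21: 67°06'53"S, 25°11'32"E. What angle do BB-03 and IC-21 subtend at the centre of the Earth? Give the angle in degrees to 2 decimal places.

78.83°

BB-03: φ = -3.06250°, λ = +93.34750°
IC-21: φ = -67.11472°, λ = +25.19222°
Δφ = -64.0522°,  Δλ = -68.1553°
a = sin²(Δφ/2) + cos φ₁ cos φ₂ sin²(Δλ/2) = 0.403142
c = 2·arcsin(√a) = 1.375849 rad = 78.8303°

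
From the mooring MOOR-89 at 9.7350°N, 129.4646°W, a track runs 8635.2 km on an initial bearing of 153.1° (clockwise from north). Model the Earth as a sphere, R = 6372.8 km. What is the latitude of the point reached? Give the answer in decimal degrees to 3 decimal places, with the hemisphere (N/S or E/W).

δ = d/R = 8635.2/6372.8 = 1.355009 rad
φ₂ = arcsin(sin φ₁ cos δ + cos φ₁ sin δ cos θ)
   = arcsin(0.16909·0.21412 + 0.98560·0.97681·-0.89180) = -55.32234°
λ₂ = λ₁ + atan2(sin θ sin δ cos φ₁, cos δ − sin φ₁ sin φ₂) = -78.50015°

55.322°S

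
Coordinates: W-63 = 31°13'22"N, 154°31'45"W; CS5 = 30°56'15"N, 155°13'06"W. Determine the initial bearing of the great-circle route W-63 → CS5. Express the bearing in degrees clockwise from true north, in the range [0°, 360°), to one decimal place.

244.4°

W-63: φ = +31.22278°, λ = -154.52917°
CS5: φ = +30.93750°, λ = -155.21833°
Δλ = -0.6892°
y = sin Δλ · cos φ₂ = -0.010317
x = cos φ₁ sin φ₂ − sin φ₁ cos φ₂ cos Δλ = -0.004947
θ = atan2(y, x) = -115.6177° → 244.3823° (mod 360°)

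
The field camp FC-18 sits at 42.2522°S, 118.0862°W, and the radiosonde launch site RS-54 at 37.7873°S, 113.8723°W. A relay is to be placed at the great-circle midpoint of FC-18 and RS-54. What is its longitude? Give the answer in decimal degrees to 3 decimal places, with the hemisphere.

Bx = cos φ₂ cos Δλ = 0.788154,  By = cos φ₂ sin Δλ = 0.058071
φₘ = atan2(sin φ₁ + sin φ₂, √((cos φ₁ + Bx)² + By²)) = -40.03881°
λₘ = λ₁ + atan2(By, cos φ₁ + Bx) = -115.91025°

115.910°W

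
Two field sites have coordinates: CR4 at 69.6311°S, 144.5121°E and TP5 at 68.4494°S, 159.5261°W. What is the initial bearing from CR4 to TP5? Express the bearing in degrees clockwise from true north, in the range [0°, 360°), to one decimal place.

113.3°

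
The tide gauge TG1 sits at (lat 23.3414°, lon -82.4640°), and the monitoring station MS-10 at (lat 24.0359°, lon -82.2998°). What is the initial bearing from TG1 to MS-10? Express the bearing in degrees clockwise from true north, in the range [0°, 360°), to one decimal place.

12.2°

Δλ = 0.1642°
y = sin Δλ · cos φ₂ = 0.002617
x = cos φ₁ sin φ₂ − sin φ₁ cos φ₂ cos Δλ = 0.012123
θ = atan2(y, x) = 12.1835° → 12.1835° (mod 360°)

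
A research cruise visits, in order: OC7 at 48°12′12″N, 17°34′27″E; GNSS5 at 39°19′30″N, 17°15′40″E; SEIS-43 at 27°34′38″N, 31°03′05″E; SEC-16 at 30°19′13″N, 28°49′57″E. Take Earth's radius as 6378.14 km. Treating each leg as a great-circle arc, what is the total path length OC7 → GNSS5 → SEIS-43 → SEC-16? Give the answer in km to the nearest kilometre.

3189 km

OC7: φ = +48.20333°, λ = +17.57417°
GNSS5: φ = +39.32500°, λ = +17.26111°
SEIS-43: φ = +27.57722°, λ = +31.05139°
SEC-16: φ = +30.32028°, λ = +28.83250°
OC7→GNSS5: c = 0.155006 rad, d = 988.65 km
GNSS5→SEIS-43: c = 0.286324 rad, d = 1826.21 km
SEIS-43→SEC-16: c = 0.058652 rad, d = 374.09 km
Total = 988.65 + 1826.21 + 374.09 = 3188.95 km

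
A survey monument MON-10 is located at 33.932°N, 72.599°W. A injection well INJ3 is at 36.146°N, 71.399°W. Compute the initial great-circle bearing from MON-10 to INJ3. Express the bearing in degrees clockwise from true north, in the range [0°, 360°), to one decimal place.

23.6°

Δλ = 1.2000°
y = sin Δλ · cos φ₂ = 0.016911
x = cos φ₁ sin φ₂ − sin φ₁ cos φ₂ cos Δλ = 0.038731
θ = atan2(y, x) = 23.5879° → 23.5879° (mod 360°)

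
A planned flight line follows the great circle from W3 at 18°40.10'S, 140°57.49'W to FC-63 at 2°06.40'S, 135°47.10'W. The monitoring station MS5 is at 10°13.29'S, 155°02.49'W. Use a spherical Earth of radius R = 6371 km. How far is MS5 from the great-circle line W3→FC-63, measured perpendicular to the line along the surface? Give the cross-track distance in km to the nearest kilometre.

W3: φ = -18.66833°, λ = -140.95817°
FC-63: φ = -2.10667°, λ = -135.78500°
MS5: φ = -10.22150°, λ = -155.04150°
δ₁₃ = central angle W3→MS5 = 0.279735 rad  (haversine)
θ₁₃ = bearing W3→MS5 = 299.850°,  θ₁₂ = bearing W3→FC-63 = 17.618°
dₓₜ = R·arcsin(sin δ₁₃ · sin(θ₁₃ − θ₁₂)) = 6371·arcsin(0.27610·sin(282.232°)) = -1740.677 km
|dₓₜ| = 1740.677 km

1741 km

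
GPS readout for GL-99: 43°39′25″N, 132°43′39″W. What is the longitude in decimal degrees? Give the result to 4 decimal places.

132.7275°W

132° + 43′/60 + 39″/3600 = 132 + 0.71667 + 0.01083 = 132.7275°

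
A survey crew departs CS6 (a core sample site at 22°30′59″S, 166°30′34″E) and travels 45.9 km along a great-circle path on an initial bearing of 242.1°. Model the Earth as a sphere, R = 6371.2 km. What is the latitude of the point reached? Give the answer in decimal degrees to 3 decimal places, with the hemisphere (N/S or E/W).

22.709°S

CS6: φ = -22.51639°, λ = +166.50944°
δ = d/R = 45.9/6371.2 = 0.007204 rad
φ₂ = arcsin(sin φ₁ cos δ + cos φ₁ sin δ cos θ)
   = arcsin(-0.38295·0.99997 + 0.92377·0.00720·-0.46793) = -22.70906°
λ₂ = λ₁ + atan2(sin θ sin δ cos φ₁, cos δ − sin φ₁ sin φ₂) = 166.11399°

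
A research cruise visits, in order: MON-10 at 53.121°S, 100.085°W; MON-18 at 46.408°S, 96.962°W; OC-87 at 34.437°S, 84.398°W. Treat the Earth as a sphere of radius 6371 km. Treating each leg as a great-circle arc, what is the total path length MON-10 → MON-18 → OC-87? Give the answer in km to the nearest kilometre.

MON-10→MON-18: c = 0.122309 rad, d = 779.23 km
MON-18→OC-87: c = 0.266742 rad, d = 1699.41 km
Total = 779.23 + 1699.41 = 2478.64 km

2479 km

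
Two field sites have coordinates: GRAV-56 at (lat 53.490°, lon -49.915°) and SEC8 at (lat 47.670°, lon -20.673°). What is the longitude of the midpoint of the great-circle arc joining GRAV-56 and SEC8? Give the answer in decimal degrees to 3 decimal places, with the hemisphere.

Bx = cos φ₂ cos Δλ = 0.587584,  By = cos φ₂ sin Δλ = 0.328955
φₘ = atan2(sin φ₁ + sin φ₂, √((cos φ₁ + Bx)² + By²)) = 51.49850°
λₘ = λ₁ + atan2(By, cos φ₁ + Bx) = -34.36975°

34.370°W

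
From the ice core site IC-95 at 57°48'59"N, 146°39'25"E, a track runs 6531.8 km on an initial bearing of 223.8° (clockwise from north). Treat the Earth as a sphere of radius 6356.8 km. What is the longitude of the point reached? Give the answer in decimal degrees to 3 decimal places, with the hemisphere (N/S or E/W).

IC-95: φ = +57.81639°, λ = +146.65694°
δ = d/R = 6531.8/6356.8 = 1.027530 rad
φ₂ = arcsin(sin φ₁ cos δ + cos φ₁ sin δ cos θ)
   = arcsin(0.84635·0.51694 + 0.53263·0.85602·-0.72176) = 6.22428°
λ₂ = λ₁ + atan2(sin θ sin δ cos φ₁, cos δ − sin φ₁ sin φ₂) = 110.07264°

110.073°E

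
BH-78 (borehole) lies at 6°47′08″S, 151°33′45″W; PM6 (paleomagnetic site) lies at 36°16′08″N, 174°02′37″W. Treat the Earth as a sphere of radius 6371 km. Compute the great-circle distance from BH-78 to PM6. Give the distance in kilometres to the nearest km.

5331 km

BH-78: φ = -6.78556°, λ = -151.56250°
PM6: φ = +36.26889°, λ = -174.04361°
Δφ = 43.0544°,  Δλ = -22.4811°
a = sin²(Δφ/2) + cos φ₁ cos φ₂ sin²(Δλ/2) = 0.165068
c = 2·arcsin(√a) = 0.836771 rad = 47.9434°
d = R·c = 6371 × 0.836771 = 5331.1 km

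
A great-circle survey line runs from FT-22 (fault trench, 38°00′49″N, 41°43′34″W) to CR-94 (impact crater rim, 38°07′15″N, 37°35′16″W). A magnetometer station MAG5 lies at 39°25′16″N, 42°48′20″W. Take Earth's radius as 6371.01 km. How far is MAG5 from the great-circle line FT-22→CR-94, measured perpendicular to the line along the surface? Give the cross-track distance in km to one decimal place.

161.9 km

FT-22: φ = +38.01361°, λ = -41.72611°
CR-94: φ = +38.12083°, λ = -37.58778°
MAG5: φ = +39.42111°, λ = -42.80556°
δ₁₃ = central angle FT-22→MAG5 = 0.028627 rad  (haversine)
θ₁₃ = bearing FT-22→MAG5 = 329.441°,  θ₁₂ = bearing FT-22→CR-94 = 86.840°
dₓₜ = R·arcsin(sin δ₁₃ · sin(θ₁₃ − θ₁₂)) = 6371.01·arcsin(0.02862·sin(242.601°)) = -161.919 km
|dₓₜ| = 161.919 km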